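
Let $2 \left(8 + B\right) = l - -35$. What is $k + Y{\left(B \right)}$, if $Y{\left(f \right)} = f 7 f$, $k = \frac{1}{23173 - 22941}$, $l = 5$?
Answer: $\frac{233857}{232} \approx 1008.0$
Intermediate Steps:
$k = \frac{1}{232} \approx 0.0043103$
$B = 12$ ($B = -8 + \frac{5 - -35}{2} = -8 + \frac{5 + 35}{2} = -8 + \frac{1}{2} \cdot 40 = -8 + 20 = 12$)
$Y{\left(f \right)} = 7 f^{2}$ ($Y{\left(f \right)} = 7 f f = 7 f^{2}$)
$k + Y{\left(B \right)} = \frac{1}{232} + 7 \cdot 12^{2} = \frac{1}{232} + 7 \cdot 144 = \frac{1}{232} + 1008 = \frac{233857}{232}$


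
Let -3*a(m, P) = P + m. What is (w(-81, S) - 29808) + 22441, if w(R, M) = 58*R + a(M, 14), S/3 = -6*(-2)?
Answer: -36245/3 ≈ -12082.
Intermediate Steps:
a(m, P) = -P/3 - m/3 (a(m, P) = -(P + m)/3 = -P/3 - m/3)
S = 36 (S = 3*(-6*(-2)) = 3*12 = 36)
w(R, M) = -14/3 + 58*R - M/3 (w(R, M) = 58*R + (-⅓*14 - M/3) = 58*R + (-14/3 - M/3) = -14/3 + 58*R - M/3)
(w(-81, S) - 29808) + 22441 = ((-14/3 + 58*(-81) - ⅓*36) - 29808) + 22441 = ((-14/3 - 4698 - 12) - 29808) + 22441 = (-14144/3 - 29808) + 22441 = -103568/3 + 22441 = -36245/3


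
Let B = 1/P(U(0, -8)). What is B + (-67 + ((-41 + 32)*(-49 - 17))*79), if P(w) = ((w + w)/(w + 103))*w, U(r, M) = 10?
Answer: 9371913/200 ≈ 46860.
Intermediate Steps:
P(w) = 2*w**2/(103 + w) (P(w) = ((2*w)/(103 + w))*w = (2*w/(103 + w))*w = 2*w**2/(103 + w))
B = 113/200 (B = 1/(2*10**2/(103 + 10)) = 1/(2*100/113) = 1/(2*100*(1/113)) = 1/(200/113) = 113/200 ≈ 0.56500)
B + (-67 + ((-41 + 32)*(-49 - 17))*79) = 113/200 + (-67 + ((-41 + 32)*(-49 - 17))*79) = 113/200 + (-67 - 9*(-66)*79) = 113/200 + (-67 + 594*79) = 113/200 + (-67 + 46926) = 113/200 + 46859 = 9371913/200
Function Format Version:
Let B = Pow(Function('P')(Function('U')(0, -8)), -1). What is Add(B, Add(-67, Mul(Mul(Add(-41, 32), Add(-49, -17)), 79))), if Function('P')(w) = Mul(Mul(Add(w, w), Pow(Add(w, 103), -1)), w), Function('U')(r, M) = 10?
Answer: Rational(9371913, 200) ≈ 46860.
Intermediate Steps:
Function('P')(w) = Mul(2, Pow(w, 2), Pow(Add(103, w), -1)) (Function('P')(w) = Mul(Mul(Mul(2, w), Pow(Add(103, w), -1)), w) = Mul(Mul(2, w, Pow(Add(103, w), -1)), w) = Mul(2, Pow(w, 2), Pow(Add(103, w), -1)))
B = Rational(113, 200) (B = Pow(Mul(2, Pow(10, 2), Pow(Add(103, 10), -1)), -1) = Pow(Mul(2, 100, Pow(113, -1)), -1) = Pow(Mul(2, 100, Rational(1, 113)), -1) = Pow(Rational(200, 113), -1) = Rational(113, 200) ≈ 0.56500)
Add(B, Add(-67, Mul(Mul(Add(-41, 32), Add(-49, -17)), 79))) = Add(Rational(113, 200), Add(-67, Mul(Mul(Add(-41, 32), Add(-49, -17)), 79))) = Add(Rational(113, 200), Add(-67, Mul(Mul(-9, -66), 79))) = Add(Rational(113, 200), Add(-67, Mul(594, 79))) = Add(Rational(113, 200), Add(-67, 46926)) = Add(Rational(113, 200), 46859) = Rational(9371913, 200)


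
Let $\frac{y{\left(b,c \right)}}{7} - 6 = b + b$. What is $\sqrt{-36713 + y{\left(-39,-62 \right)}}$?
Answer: $i \sqrt{37217} \approx 192.92 i$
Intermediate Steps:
$y{\left(b,c \right)} = 42 + 14 b$ ($y{\left(b,c \right)} = 42 + 7 \left(b + b\right) = 42 + 7 \cdot 2 b = 42 + 14 b$)
$\sqrt{-36713 + y{\left(-39,-62 \right)}} = \sqrt{-36713 + \left(42 + 14 \left(-39\right)\right)} = \sqrt{-36713 + \left(42 - 546\right)} = \sqrt{-36713 - 504} = \sqrt{-37217} = i \sqrt{37217}$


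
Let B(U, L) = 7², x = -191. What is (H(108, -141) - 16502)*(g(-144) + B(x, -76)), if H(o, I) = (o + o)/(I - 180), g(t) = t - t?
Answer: -86523514/107 ≈ -8.0863e+5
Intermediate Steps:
g(t) = 0
B(U, L) = 49
H(o, I) = 2*o/(-180 + I) (H(o, I) = (2*o)/(-180 + I) = 2*o/(-180 + I))
(H(108, -141) - 16502)*(g(-144) + B(x, -76)) = (2*108/(-180 - 141) - 16502)*(0 + 49) = (2*108/(-321) - 16502)*49 = (2*108*(-1/321) - 16502)*49 = (-72/107 - 16502)*49 = -1765786/107*49 = -86523514/107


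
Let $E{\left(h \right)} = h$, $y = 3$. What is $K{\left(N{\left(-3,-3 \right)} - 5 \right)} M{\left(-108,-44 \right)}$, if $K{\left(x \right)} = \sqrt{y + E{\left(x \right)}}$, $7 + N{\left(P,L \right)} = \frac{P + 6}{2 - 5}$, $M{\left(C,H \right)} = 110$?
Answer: $110 i \sqrt{10} \approx 347.85 i$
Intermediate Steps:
$N{\left(P,L \right)} = -9 - \frac{P}{3}$ ($N{\left(P,L \right)} = -7 + \frac{P + 6}{2 - 5} = -7 + \frac{6 + P}{-3} = -7 + \left(6 + P\right) \left(- \frac{1}{3}\right) = -7 - \left(2 + \frac{P}{3}\right) = -9 - \frac{P}{3}$)
$K{\left(x \right)} = \sqrt{3 + x}$
$K{\left(N{\left(-3,-3 \right)} - 5 \right)} M{\left(-108,-44 \right)} = \sqrt{3 - 13} \cdot 110 = \sqrt{-10} \cdot 110 = i \sqrt{10} \cdot 110 = 110 i \sqrt{10}$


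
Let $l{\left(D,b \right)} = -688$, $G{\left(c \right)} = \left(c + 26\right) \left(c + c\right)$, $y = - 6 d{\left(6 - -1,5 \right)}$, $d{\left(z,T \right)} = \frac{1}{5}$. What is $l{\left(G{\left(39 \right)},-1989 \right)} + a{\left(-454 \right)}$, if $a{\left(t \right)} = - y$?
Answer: $- \frac{3434}{5} \approx -686.8$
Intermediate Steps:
$d{\left(z,T \right)} = \frac{1}{5}$
$y = - \frac{6}{5}$ ($y = \left(-6\right) \frac{1}{5} = - \frac{6}{5} \approx -1.2$)
$G{\left(c \right)} = 2 c \left(26 + c\right)$ ($G{\left(c \right)} = \left(26 + c\right) 2 c = 2 c \left(26 + c\right)$)
$a{\left(t \right)} = \frac{6}{5}$ ($a{\left(t \right)} = \left(-1\right) \left(- \frac{6}{5}\right) = \frac{6}{5}$)
$l{\left(G{\left(39 \right)},-1989 \right)} + a{\left(-454 \right)} = -688 + \frac{6}{5} = - \frac{3434}{5}$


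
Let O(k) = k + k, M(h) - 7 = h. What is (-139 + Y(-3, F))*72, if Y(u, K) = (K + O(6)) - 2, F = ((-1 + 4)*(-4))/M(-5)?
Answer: -9720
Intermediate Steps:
M(h) = 7 + h
O(k) = 2*k
F = -6 (F = ((-1 + 4)*(-4))/(7 - 5) = (3*(-4))/2 = -12*½ = -6)
Y(u, K) = 10 + K (Y(u, K) = (K + 2*6) - 2 = (K + 12) - 2 = (12 + K) - 2 = 10 + K)
(-139 + Y(-3, F))*72 = (-139 + (10 - 6))*72 = (-139 + 4)*72 = -135*72 = -9720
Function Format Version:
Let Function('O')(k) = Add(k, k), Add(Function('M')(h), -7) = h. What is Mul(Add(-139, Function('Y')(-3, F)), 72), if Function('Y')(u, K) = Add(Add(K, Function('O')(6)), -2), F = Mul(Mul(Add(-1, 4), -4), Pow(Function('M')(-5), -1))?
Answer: -9720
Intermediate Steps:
Function('M')(h) = Add(7, h)
Function('O')(k) = Mul(2, k)
F = -6 (F = Mul(Mul(Add(-1, 4), -4), Pow(Add(7, -5), -1)) = Mul(Mul(3, -4), Pow(2, -1)) = Mul(-12, Rational(1, 2)) = -6)
Function('Y')(u, K) = Add(10, K) (Function('Y')(u, K) = Add(Add(K, Mul(2, 6)), -2) = Add(Add(K, 12), -2) = Add(Add(12, K), -2) = Add(10, K))
Mul(Add(-139, Function('Y')(-3, F)), 72) = Mul(Add(-139, Add(10, -6)), 72) = Mul(Add(-139, 4), 72) = Mul(-135, 72) = -9720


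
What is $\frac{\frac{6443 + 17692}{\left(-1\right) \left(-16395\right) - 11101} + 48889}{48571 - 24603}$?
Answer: $\frac{258842501}{126886592} \approx 2.04$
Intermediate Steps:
$\frac{\frac{6443 + 17692}{\left(-1\right) \left(-16395\right) - 11101} + 48889}{48571 - 24603} = \frac{\frac{24135}{16395 - 11101} + 48889}{23968} = \left(\frac{24135}{5294} + 48889\right) \frac{1}{23968} = \frac{258842501}{5294} \cdot \frac{1}{23968} = \frac{258842501}{126886592}$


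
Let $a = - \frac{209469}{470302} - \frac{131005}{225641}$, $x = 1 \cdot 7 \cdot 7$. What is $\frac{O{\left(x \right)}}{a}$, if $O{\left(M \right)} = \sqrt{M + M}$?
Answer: $- \frac{742835895074 \sqrt{2}}{108876708139} \approx -9.6488$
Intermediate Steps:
$x = 49$ ($x = 7 \cdot 7 = 49$)
$a = - \frac{108876708139}{106119413582}$ ($a = \left(-209469\right) \frac{1}{470302} - \frac{131005}{225641} = - \frac{209469}{470302} - \frac{131005}{225641} = - \frac{108876708139}{106119413582} \approx -1.026$)
$O{\left(M \right)} = \sqrt{2} \sqrt{M}$ ($O{\left(M \right)} = \sqrt{2 M} = \sqrt{2} \sqrt{M}$)
$\frac{O{\left(x \right)}}{a} = \frac{\sqrt{2} \sqrt{49}}{- \frac{108876708139}{106119413582}} = \sqrt{2} \cdot 7 \left(- \frac{106119413582}{108876708139}\right) = 7 \sqrt{2} \left(- \frac{106119413582}{108876708139}\right) = - \frac{742835895074 \sqrt{2}}{108876708139}$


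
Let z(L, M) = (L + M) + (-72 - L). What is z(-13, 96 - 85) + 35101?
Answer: 35040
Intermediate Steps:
z(L, M) = -72 + M
z(-13, 96 - 85) + 35101 = (-72 + (96 - 85)) + 35101 = (-72 + 11) + 35101 = -61 + 35101 = 35040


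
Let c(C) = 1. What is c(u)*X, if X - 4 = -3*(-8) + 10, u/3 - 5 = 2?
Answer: 38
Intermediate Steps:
u = 21 (u = 15 + 3*2 = 15 + 6 = 21)
X = 38 (X = 4 + (-3*(-8) + 10) = 4 + (24 + 10) = 4 + 34 = 38)
c(u)*X = 1*38 = 38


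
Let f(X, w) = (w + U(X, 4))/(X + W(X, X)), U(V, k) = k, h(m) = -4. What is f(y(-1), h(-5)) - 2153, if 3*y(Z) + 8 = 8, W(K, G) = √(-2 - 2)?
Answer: -2153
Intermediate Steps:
W(K, G) = 2*I (W(K, G) = √(-4) = 2*I)
y(Z) = 0 (y(Z) = -8/3 + (⅓)*8 = -8/3 + 8/3 = 0)
f(X, w) = (4 + w)/(X + 2*I) (f(X, w) = (w + 4)/(X + 2*I) = (4 + w)/(X + 2*I))
f(y(-1), h(-5)) - 2153 = (4 - 4)/(0 + 2*I) - 2153 = 0/(2*I) - 2153 = -I/2*0 - 2153 = 0 - 2153 = -2153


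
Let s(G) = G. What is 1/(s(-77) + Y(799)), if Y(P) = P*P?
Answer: 1/638324 ≈ 1.5666e-6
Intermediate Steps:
Y(P) = P**2
1/(s(-77) + Y(799)) = 1/(-77 + 799**2) = 1/(-77 + 638401) = 1/638324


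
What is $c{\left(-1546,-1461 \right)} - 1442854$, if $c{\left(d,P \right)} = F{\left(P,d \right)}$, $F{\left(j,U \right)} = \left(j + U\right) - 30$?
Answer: $-1445891$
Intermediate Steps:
$F{\left(j,U \right)} = -30 + U + j$ ($F{\left(j,U \right)} = \left(U + j\right) - 30 = -30 + U + j$)
$c{\left(d,P \right)} = -30 + P + d$ ($c{\left(d,P \right)} = -30 + d + P = -30 + P + d$)
$c{\left(-1546,-1461 \right)} - 1442854 = \left(-30 - 1461 - 1546\right) - 1442854 = -3037 - 1442854 = -1445891$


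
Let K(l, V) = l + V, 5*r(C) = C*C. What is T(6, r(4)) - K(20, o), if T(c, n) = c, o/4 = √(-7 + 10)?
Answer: -14 - 4*√3 ≈ -20.928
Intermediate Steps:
r(C) = C²/5 (r(C) = (C*C)/5 = C²/5)
o = 4*√3 (o = 4*√(-7 + 10) = 4*√3 ≈ 6.9282)
K(l, V) = V + l
T(6, r(4)) - K(20, o) = 6 - (4*√3 + 20) = 6 - (20 + 4*√3) = 6 + (-20 - 4*√3) = -14 - 4*√3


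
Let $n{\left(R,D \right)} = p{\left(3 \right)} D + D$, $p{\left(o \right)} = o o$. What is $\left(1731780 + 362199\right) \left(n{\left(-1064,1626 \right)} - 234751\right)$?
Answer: $-457515565689$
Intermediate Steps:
$p{\left(o \right)} = o^{2}$
$n{\left(R,D \right)} = 10 D$ ($n{\left(R,D \right)} = 3^{2} D + D = 9 D + D = 10 D$)
$\left(1731780 + 362199\right) \left(n{\left(-1064,1626 \right)} - 234751\right) = \left(1731780 + 362199\right) \left(10 \cdot 1626 - 234751\right) = 2093979 \left(16260 - 234751\right) = 2093979 \left(-218491\right) = -457515565689$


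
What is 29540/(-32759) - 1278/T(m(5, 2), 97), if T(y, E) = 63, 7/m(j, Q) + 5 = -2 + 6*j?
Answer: -4858558/229313 ≈ -21.187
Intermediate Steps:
m(j, Q) = 7/(-7 + 6*j) (m(j, Q) = 7/(-5 + (-2 + 6*j)) = 7/(-7 + 6*j))
29540/(-32759) - 1278/T(m(5, 2), 97) = 29540/(-32759) - 1278/63 = 29540*(-1/32759) - 1278*1/63 = -29540/32759 - 142/7 = -4858558/229313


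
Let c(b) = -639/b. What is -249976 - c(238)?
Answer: -59493649/238 ≈ -2.4997e+5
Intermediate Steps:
-249976 - c(238) = -249976 - (-639)/238 = -249976 - 1*(-639/238) = -249976 + 639/238 = -59493649/238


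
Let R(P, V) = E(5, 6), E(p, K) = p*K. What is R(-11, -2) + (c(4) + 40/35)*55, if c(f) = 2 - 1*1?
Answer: 1035/7 ≈ 147.86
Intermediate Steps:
E(p, K) = K*p
R(P, V) = 30 (R(P, V) = 6*5 = 30)
c(f) = 1 (c(f) = 2 - 1 = 1)
R(-11, -2) + (c(4) + 40/35)*55 = 30 + (1 + 40/35)*55 = 30 + (1 + 40*(1/35))*55 = 30 + (1 + 8/7)*55 = 30 + (15/7)*55 = 30 + 825/7 = 1035/7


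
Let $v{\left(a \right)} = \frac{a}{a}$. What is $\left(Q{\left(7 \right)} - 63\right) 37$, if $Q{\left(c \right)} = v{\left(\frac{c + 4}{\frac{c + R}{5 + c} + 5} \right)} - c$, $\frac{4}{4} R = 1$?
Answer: $-2553$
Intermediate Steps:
$R = 1$
$v{\left(a \right)} = 1$
$Q{\left(c \right)} = 1 - c$
$\left(Q{\left(7 \right)} - 63\right) 37 = \left(\left(1 - 7\right) - 63\right) 37 = \left(-6 - 63\right) 37 = \left(-69\right) 37 = -2553$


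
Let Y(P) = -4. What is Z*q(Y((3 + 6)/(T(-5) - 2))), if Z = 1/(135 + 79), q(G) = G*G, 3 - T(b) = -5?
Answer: 8/107 ≈ 0.074766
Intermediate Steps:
T(b) = 8 (T(b) = 3 - 1*(-5) = 3 + 5 = 8)
q(G) = G**2
Z = 1/214 ≈ 0.0046729
Z*q(Y((3 + 6)/(T(-5) - 2))) = (1/214)*(-4)**2 = (1/214)*16 = 8/107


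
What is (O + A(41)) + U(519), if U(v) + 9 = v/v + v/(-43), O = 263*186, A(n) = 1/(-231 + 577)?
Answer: 727503449/14878 ≈ 48898.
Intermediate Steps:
A(n) = 1/346
O = 48918
U(v) = -8 - v/43 (U(v) = -9 + (v/v + v/(-43)) = -9 + (1 + v*(-1/43)) = -9 + (1 - v/43) = -8 - v/43)
(O + A(41)) + U(519) = (48918 + 1/346) + (-8 - 1/43*519) = 16925629/346 + (-8 - 519/43) = 16925629/346 - 863/43 = 727503449/14878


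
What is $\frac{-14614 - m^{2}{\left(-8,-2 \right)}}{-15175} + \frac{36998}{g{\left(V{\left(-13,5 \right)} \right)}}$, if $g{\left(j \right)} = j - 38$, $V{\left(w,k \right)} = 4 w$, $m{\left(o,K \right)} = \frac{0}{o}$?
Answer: $- \frac{56012939}{136575} \approx -410.13$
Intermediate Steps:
$m{\left(o,K \right)} = 0$
$g{\left(j \right)} = -38 + j$ ($g{\left(j \right)} = j - 38 = -38 + j$)
$\frac{-14614 - m^{2}{\left(-8,-2 \right)}}{-15175} + \frac{36998}{g{\left(V{\left(-13,5 \right)} \right)}} = \frac{-14614 - 0^{2}}{-15175} + \frac{36998}{-38 + 4 \left(-13\right)} = \left(-14614 - 0\right) \left(- \frac{1}{15175}\right) + \frac{36998}{-38 - 52} = \left(-14614 + 0\right) \left(- \frac{1}{15175}\right) + \frac{36998}{-90} = \left(-14614\right) \left(- \frac{1}{15175}\right) + 36998 \left(- \frac{1}{90}\right) = \frac{14614}{15175} - \frac{18499}{45} = - \frac{56012939}{136575}$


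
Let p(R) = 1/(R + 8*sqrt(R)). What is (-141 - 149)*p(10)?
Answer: 145/27 - 116*sqrt(10)/27 ≈ -8.2157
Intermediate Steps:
(-141 - 149)*p(10) = (-141 - 149)/(10 + 8*sqrt(10)) = -290/(10 + 8*sqrt(10))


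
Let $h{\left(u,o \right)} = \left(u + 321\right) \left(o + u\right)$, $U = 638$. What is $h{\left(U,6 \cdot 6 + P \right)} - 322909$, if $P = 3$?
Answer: $326334$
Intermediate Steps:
$h{\left(u,o \right)} = \left(321 + u\right) \left(o + u\right)$
$h{\left(U,6 \cdot 6 + P \right)} - 322909 = \left(638^{2} + 321 \left(6 \cdot 6 + 3\right) + 321 \cdot 638 + \left(6 \cdot 6 + 3\right) 638\right) - 322909 = \left(407044 + 321 \left(36 + 3\right) + 204798 + \left(36 + 3\right) 638\right) - 322909 = \left(407044 + 321 \cdot 39 + 204798 + 39 \cdot 638\right) - 322909 = \left(407044 + 12519 + 204798 + 24882\right) - 322909 = 649243 - 322909 = 326334$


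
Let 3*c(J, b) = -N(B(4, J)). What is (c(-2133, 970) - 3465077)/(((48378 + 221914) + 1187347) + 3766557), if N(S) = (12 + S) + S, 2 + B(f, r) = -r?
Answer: -10399505/15672588 ≈ -0.66355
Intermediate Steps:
B(f, r) = -2 - r
N(S) = 12 + 2*S
c(J, b) = -8/3 + 2*J/3 (c(J, b) = (-(12 + 2*(-2 - J)))/3 = (-(12 + (-4 - 2*J)))/3 = (-(8 - 2*J))/3 = (-8 + 2*J)/3 = -8/3 + 2*J/3)
(c(-2133, 970) - 3465077)/(((48378 + 221914) + 1187347) + 3766557) = ((-8/3 + (2/3)*(-2133)) - 3465077)/(((48378 + 221914) + 1187347) + 3766557) = ((-8/3 - 1422) - 3465077)/((270292 + 1187347) + 3766557) = (-4274/3 - 3465077)/(1457639 + 3766557) = -10399505/3/5224196 = -10399505/3*1/5224196 = -10399505/15672588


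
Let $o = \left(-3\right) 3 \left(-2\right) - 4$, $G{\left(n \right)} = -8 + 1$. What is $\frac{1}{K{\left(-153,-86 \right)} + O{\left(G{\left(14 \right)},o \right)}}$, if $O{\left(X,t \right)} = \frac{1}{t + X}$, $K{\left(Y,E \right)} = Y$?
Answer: $- \frac{7}{1070} \approx -0.0065421$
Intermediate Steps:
$G{\left(n \right)} = -7$
$o = 14$ ($o = \left(-9\right) \left(-2\right) - 4 = 18 - 4 = 14$)
$O{\left(X,t \right)} = \frac{1}{X + t}$
$\frac{1}{K{\left(-153,-86 \right)} + O{\left(G{\left(14 \right)},o \right)}} = \frac{1}{-153 + \frac{1}{-7 + 14}} = \frac{1}{-153 + \frac{1}{7}} = \frac{1}{- \frac{1070}{7}} = - \frac{7}{1070}$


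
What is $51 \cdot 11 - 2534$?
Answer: $-1973$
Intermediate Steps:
$51 \cdot 11 - 2534 = 561 - 2534 = -1973$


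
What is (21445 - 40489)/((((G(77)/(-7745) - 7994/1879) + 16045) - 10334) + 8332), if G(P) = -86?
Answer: -277144570620/204303990829 ≈ -1.3565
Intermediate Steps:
(21445 - 40489)/((((G(77)/(-7745) - 7994/1879) + 16045) - 10334) + 8332) = (21445 - 40489)/((((-86/(-7745) - 7994/1879) + 16045) - 10334) + 8332) = -19044/((((-86*(-1/7745) - 7994*1/1879) + 16045) - 10334) + 8332) = -19044/((((86/7745 - 7994/1879) + 16045) - 10334) + 8332) = -19044/(((-61751936/14552855 + 16045) - 10334) + 8332) = -19044/((233438806539/14552855 - 10334) + 8332) = -19044/(83049602969/14552855 + 8332) = -19044/204303990829/14552855 = -19044*14552855/204303990829 = -277144570620/204303990829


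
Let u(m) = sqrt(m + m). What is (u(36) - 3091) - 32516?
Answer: -35607 + 6*sqrt(2) ≈ -35599.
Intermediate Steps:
u(m) = sqrt(2)*sqrt(m) (u(m) = sqrt(2*m) = sqrt(2)*sqrt(m))
(u(36) - 3091) - 32516 = (sqrt(2)*sqrt(36) - 3091) - 32516 = (sqrt(2)*6 - 3091) - 32516 = (6*sqrt(2) - 3091) - 32516 = (-3091 + 6*sqrt(2)) - 32516 = -35607 + 6*sqrt(2)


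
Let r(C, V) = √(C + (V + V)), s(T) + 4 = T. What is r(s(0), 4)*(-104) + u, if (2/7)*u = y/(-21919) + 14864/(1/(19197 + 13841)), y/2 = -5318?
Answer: 37673691260202/21919 ≈ 1.7188e+9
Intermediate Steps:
s(T) = -4 + T
r(C, V) = √(C + 2*V)
y = -10636 (y = 2*(-5318) = -10636)
u = 37673695819354/21919 (u = 7*(-10636/(-21919) + 14864/(1/(19197 + 13841)))/2 = 7*(-10636*(-1/21919) + 14864/(1/33038))/2 = 7*(10636/21919 + 14864/(1/33038))/2 = 7*(10636/21919 + 14864*33038)/2 = 7*(10636/21919 + 491076832)/2 = (7/2)*(10763913091244/21919) = 37673695819354/21919 ≈ 1.7188e+9)
r(s(0), 4)*(-104) + u = √((-4 + 0) + 2*4)*(-104) + 37673695819354/21919 = √(-4 + 8)*(-104) + 37673695819354/21919 = √4*(-104) + 37673695819354/21919 = 2*(-104) + 37673695819354/21919 = -208 + 37673695819354/21919 = 37673691260202/21919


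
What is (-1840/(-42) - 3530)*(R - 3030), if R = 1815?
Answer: 29650050/7 ≈ 4.2357e+6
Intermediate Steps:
(-1840/(-42) - 3530)*(R - 3030) = (-1840/(-42) - 3530)*(1815 - 3030) = (-1840*(-1)/42 - 3530)*(-1215) = (-46*(-20/21) - 3530)*(-1215) = (920/21 - 3530)*(-1215) = -73210/21*(-1215) = 29650050/7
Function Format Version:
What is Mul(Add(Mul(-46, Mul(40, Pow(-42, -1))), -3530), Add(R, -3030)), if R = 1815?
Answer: Rational(29650050, 7) ≈ 4.2357e+6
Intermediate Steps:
Mul(Add(Mul(-46, Mul(40, Pow(-42, -1))), -3530), Add(R, -3030)) = Mul(Add(Mul(-46, Mul(40, Pow(-42, -1))), -3530), Add(1815, -3030)) = Mul(Add(Mul(-46, Mul(40, Rational(-1, 42))), -3530), -1215) = Mul(Add(Mul(-46, Rational(-20, 21)), -3530), -1215) = Mul(Add(Rational(920, 21), -3530), -1215) = Mul(Rational(-73210, 21), -1215) = Rational(29650050, 7)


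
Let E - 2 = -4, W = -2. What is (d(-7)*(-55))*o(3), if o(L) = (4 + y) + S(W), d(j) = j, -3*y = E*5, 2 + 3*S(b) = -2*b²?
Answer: 1540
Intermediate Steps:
E = -2 (E = 2 - 4 = -2)
S(b) = -⅔ - 2*b²/3 (S(b) = -⅔ + (-2*b²)/3 = -⅔ - 2*b²/3)
y = 10/3 (y = -(-2)*5/3 = -⅓*(-10) = 10/3 ≈ 3.3333)
o(L) = 4 (o(L) = (4 + 10/3) + (-⅔ - ⅔*(-2)²) = 22/3 + (-⅔ - ⅔*4) = 22/3 + (-⅔ - 8/3) = 22/3 - 10/3 = 4)
(d(-7)*(-55))*o(3) = -7*(-55)*4 = 385*4 = 1540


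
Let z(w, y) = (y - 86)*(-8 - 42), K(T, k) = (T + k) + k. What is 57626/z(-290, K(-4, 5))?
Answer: 28813/2000 ≈ 14.406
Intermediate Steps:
K(T, k) = T + 2*k
z(w, y) = 4300 - 50*y (z(w, y) = (-86 + y)*(-50) = 4300 - 50*y)
57626/z(-290, K(-4, 5)) = 57626/(4300 - 50*(-4 + 2*5)) = 57626/(4300 - 50*(-4 + 10)) = 57626/(4300 - 50*6) = 57626/(4300 - 300) = 57626/4000 = 57626*(1/4000) = 28813/2000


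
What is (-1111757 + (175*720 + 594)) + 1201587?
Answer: 216424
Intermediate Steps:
(-1111757 + (175*720 + 594)) + 1201587 = (-1111757 + (126000 + 594)) + 1201587 = (-1111757 + 126594) + 1201587 = -985163 + 1201587 = 216424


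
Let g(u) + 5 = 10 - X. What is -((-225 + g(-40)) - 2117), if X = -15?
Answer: 2322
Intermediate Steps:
g(u) = 20 (g(u) = -5 + (10 - 1*(-15)) = -5 + (10 + 15) = -5 + 25 = 20)
-((-225 + g(-40)) - 2117) = -((-225 + 20) - 2117) = -(-205 - 2117) = -1*(-2322) = 2322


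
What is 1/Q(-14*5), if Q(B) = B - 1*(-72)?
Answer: ½ ≈ 0.50000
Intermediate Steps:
Q(B) = 72 + B (Q(B) = B + 72 = 72 + B)
1/Q(-14*5) = 1/(72 - 14*5) = 1/(72 - 70) = 1/2 = ½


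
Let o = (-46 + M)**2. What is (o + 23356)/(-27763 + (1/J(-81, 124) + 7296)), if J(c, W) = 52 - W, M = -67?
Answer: -20808/11789 ≈ -1.7650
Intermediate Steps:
o = 12769 (o = (-46 - 67)**2 = (-113)**2 = 12769)
(o + 23356)/(-27763 + (1/J(-81, 124) + 7296)) = (12769 + 23356)/(-27763 + (1/(52 - 1*124) + 7296)) = 36125/(-27763 + (1/(52 - 124) + 7296)) = 36125/(-27763 + (1/(-72) + 7296)) = 36125/(-27763 + (-1/72 + 7296)) = 36125/(-27763 + 525311/72) = 36125/(-1473625/72) = 36125*(-72/1473625) = -20808/11789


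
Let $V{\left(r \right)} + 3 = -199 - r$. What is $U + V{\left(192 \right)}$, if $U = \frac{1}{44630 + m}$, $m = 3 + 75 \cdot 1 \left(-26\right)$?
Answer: $- \frac{16817101}{42683} \approx -394.0$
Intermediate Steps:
$m = -1947$ ($m = 3 + 75 \left(-26\right) = 3 - 1950 = -1947$)
$V{\left(r \right)} = -202 - r$ ($V{\left(r \right)} = -3 - \left(199 + r\right) = -202 - r$)
$U = \frac{1}{42683}$ ($U = \frac{1}{44630 - 1947} = \frac{1}{42683} \approx 2.3429 \cdot 10^{-5}$)
$U + V{\left(192 \right)} = \frac{1}{42683} - 394 = - \frac{16817101}{42683}$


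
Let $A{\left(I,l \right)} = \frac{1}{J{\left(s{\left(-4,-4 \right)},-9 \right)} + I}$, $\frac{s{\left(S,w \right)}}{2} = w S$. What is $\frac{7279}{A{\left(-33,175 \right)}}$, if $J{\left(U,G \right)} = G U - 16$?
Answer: $-2453023$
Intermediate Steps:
$s{\left(S,w \right)} = 2 S w$ ($s{\left(S,w \right)} = 2 w S = 2 S w$)
$J{\left(U,G \right)} = -16 + G U$
$A{\left(I,l \right)} = \frac{1}{-304 + I}$ ($A{\left(I,l \right)} = \frac{1}{\left(-16 - 9 \cdot 2 \left(-4\right) \left(-4\right)\right) + I} = \frac{1}{\left(-16 - 288\right) + I} = \frac{1}{-304 + I}$)
$\frac{7279}{A{\left(-33,175 \right)}} = \frac{7279}{\frac{1}{-304 - 33}} = \frac{7279}{\frac{1}{-337}} = \frac{7279}{- \frac{1}{337}} = 7279 \left(-337\right) = -2453023$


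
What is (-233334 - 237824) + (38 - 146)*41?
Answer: -475586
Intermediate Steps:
(-233334 - 237824) + (38 - 146)*41 = -471158 - 108*41 = -471158 - 4428 = -475586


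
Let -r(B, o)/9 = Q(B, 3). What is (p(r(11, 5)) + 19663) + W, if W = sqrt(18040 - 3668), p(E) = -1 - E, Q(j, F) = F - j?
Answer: 19590 + 2*sqrt(3593) ≈ 19710.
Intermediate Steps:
r(B, o) = -27 + 9*B (r(B, o) = -9*(3 - B) = -27 + 9*B)
W = 2*sqrt(3593) (W = sqrt(14372) = 2*sqrt(3593) ≈ 119.88)
(p(r(11, 5)) + 19663) + W = ((-1 - (-27 + 9*11)) + 19663) + 2*sqrt(3593) = ((-1 - (-27 + 99)) + 19663) + 2*sqrt(3593) = ((-1 - 1*72) + 19663) + 2*sqrt(3593) = ((-1 - 72) + 19663) + 2*sqrt(3593) = (-73 + 19663) + 2*sqrt(3593) = 19590 + 2*sqrt(3593)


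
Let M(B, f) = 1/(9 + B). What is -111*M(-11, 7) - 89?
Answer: -67/2 ≈ -33.500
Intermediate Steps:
-111*M(-11, 7) - 89 = -111/(9 - 11) - 89 = -111/(-2) - 89 = -111*(-½) - 89 = 111/2 - 89 = -67/2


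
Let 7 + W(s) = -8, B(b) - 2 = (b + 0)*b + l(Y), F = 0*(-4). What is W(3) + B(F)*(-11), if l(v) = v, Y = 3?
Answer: -70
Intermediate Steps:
F = 0
B(b) = 5 + b**2 (B(b) = 2 + ((b + 0)*b + 3) = 2 + (b*b + 3) = 2 + (b**2 + 3) = 2 + (3 + b**2) = 5 + b**2)
W(s) = -15 (W(s) = -7 - 8 = -15)
W(3) + B(F)*(-11) = -15 + (5 + 0**2)*(-11) = -15 + (5 + 0)*(-11) = -15 + 5*(-11) = -15 - 55 = -70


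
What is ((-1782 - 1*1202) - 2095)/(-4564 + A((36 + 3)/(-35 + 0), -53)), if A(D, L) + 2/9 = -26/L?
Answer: 2422683/2176900 ≈ 1.1129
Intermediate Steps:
A(D, L) = -2/9 - 26/L
((-1782 - 1*1202) - 2095)/(-4564 + A((36 + 3)/(-35 + 0), -53)) = ((-1782 - 1*1202) - 2095)/(-4564 + (-2/9 - 26/(-53))) = ((-1782 - 1202) - 2095)/(-4564 + (-2/9 - 26*(-1/53))) = (-2984 - 2095)/(-4564 + (-2/9 + 26/53)) = -5079/(-4564 + 128/477) = -5079/(-2176900/477) = -5079*(-477/2176900) = 2422683/2176900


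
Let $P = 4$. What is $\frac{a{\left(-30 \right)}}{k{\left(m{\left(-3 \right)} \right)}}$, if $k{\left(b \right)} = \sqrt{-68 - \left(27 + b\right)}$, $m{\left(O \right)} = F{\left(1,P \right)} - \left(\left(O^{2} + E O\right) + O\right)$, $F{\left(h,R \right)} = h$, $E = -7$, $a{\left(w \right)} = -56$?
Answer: $\frac{56 i \sqrt{69}}{69} \approx 6.7416 i$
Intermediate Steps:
$m{\left(O \right)} = 1 - O^{2} + 6 O$ ($m{\left(O \right)} = 1 - \left(\left(O^{2} - 7 O\right) + O\right) = 1 - \left(O^{2} - 6 O\right) = 1 - O^{2} + 6 O$)
$k{\left(b \right)} = \sqrt{-95 - b}$
$\frac{a{\left(-30 \right)}}{k{\left(m{\left(-3 \right)} \right)}} = - \frac{56}{\sqrt{-95 - \left(1 - \left(-3\right)^{2} + 6 \left(-3\right)\right)}} = - \frac{56}{\sqrt{-95 - \left(1 - 9 - 18\right)}} = - \frac{56}{\sqrt{-95 - -26}} = - \frac{56}{\sqrt{-95 + 26}} = - \frac{56}{\sqrt{-69}} = - \frac{56}{i \sqrt{69}} = - 56 \left(- \frac{i \sqrt{69}}{69}\right) = \frac{56 i \sqrt{69}}{69}$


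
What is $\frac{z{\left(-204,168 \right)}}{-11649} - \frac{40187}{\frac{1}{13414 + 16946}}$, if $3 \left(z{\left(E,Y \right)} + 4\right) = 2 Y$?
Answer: $- \frac{4737560233596}{3883} \approx -1.2201 \cdot 10^{9}$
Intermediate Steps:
$z{\left(E,Y \right)} = -4 + \frac{2 Y}{3}$
$\frac{z{\left(-204,168 \right)}}{-11649} - \frac{40187}{\frac{1}{13414 + 16946}} = \frac{-4 + \frac{2}{3} \cdot 168}{-11649} - \frac{40187}{\frac{1}{13414 + 16946}} = \left(-4 + 112\right) \left(- \frac{1}{11649}\right) - \frac{40187}{\frac{1}{30360}} = 108 \left(- \frac{1}{11649}\right) - 40187 \frac{1}{\frac{1}{30360}} = - \frac{36}{3883} - 1220077320 = - \frac{4737560233596}{3883}$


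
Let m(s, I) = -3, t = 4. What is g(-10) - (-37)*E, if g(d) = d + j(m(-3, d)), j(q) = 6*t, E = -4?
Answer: -134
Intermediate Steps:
j(q) = 24 (j(q) = 6*4 = 24)
g(d) = 24 + d (g(d) = d + 24 = 24 + d)
g(-10) - (-37)*E = (24 - 10) - (-37)*(-4) = 14 - 1*148 = 14 - 148 = -134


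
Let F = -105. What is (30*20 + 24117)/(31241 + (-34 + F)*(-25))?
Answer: 749/1052 ≈ 0.71198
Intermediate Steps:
(30*20 + 24117)/(31241 + (-34 + F)*(-25)) = (30*20 + 24117)/(31241 + (-34 - 105)*(-25)) = (600 + 24117)/(31241 - 139*(-25)) = 24717/(31241 + 3475) = 24717/34716 = 24717*(1/34716) = 749/1052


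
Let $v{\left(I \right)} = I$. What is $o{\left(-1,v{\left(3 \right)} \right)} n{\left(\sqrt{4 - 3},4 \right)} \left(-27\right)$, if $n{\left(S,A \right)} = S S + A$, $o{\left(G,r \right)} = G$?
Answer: $135$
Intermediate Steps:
$n{\left(S,A \right)} = A + S^{2}$ ($n{\left(S,A \right)} = S^{2} + A = A + S^{2}$)
$o{\left(-1,v{\left(3 \right)} \right)} n{\left(\sqrt{4 - 3},4 \right)} \left(-27\right) = - (4 + \left(\sqrt{4 - 3}\right)^{2}) \left(-27\right) = - (4 + \left(\sqrt{1}\right)^{2}) \left(-27\right) = - (4 + 1^{2}) \left(-27\right) = - (4 + 1) \left(-27\right) = \left(-1\right) 5 \left(-27\right) = \left(-5\right) \left(-27\right) = 135$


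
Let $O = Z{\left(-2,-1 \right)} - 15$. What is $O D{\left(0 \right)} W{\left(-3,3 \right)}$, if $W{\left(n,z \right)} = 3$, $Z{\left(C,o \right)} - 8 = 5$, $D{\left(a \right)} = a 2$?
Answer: $0$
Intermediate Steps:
$D{\left(a \right)} = 2 a$
$Z{\left(C,o \right)} = 13$ ($Z{\left(C,o \right)} = 8 + 5 = 13$)
$O = -2$ ($O = 13 - 15 = -2$)
$O D{\left(0 \right)} W{\left(-3,3 \right)} = - 2 \cdot 2 \cdot 0 \cdot 3 = \left(-2\right) 0 \cdot 3 = 0 \cdot 3 = 0$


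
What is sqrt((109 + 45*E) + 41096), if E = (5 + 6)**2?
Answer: 5*sqrt(1866) ≈ 215.99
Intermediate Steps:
E = 121 (E = 11**2 = 121)
sqrt((109 + 45*E) + 41096) = sqrt((109 + 45*121) + 41096) = sqrt((109 + 5445) + 41096) = sqrt(5554 + 41096) = sqrt(46650) = 5*sqrt(1866)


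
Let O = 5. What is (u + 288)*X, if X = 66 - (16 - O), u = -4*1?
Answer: 15620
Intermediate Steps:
u = -4
X = 55 (X = 66 - (16 - 1*5) = 66 - (16 - 5) = 66 - 1*11 = 66 - 11 = 55)
(u + 288)*X = (-4 + 288)*55 = 284*55 = 15620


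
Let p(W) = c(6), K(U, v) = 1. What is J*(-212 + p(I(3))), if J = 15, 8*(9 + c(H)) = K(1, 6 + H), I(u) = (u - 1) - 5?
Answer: -26505/8 ≈ -3313.1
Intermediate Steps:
I(u) = -6 + u (I(u) = (-1 + u) - 5 = -6 + u)
c(H) = -71/8 (c(H) = -9 + (⅛)*1 = -9 + ⅛ = -71/8)
p(W) = -71/8
J*(-212 + p(I(3))) = 15*(-212 - 71/8) = 15*(-1767/8) = -26505/8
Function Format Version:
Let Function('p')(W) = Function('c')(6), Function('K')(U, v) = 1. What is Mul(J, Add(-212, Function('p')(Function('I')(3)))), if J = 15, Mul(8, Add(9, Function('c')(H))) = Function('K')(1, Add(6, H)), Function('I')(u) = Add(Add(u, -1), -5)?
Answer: Rational(-26505, 8) ≈ -3313.1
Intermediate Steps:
Function('I')(u) = Add(-6, u) (Function('I')(u) = Add(Add(-1, u), -5) = Add(-6, u))
Function('c')(H) = Rational(-71, 8) (Function('c')(H) = Add(-9, Mul(Rational(1, 8), 1)) = Add(-9, Rational(1, 8)) = Rational(-71, 8))
Function('p')(W) = Rational(-71, 8)
Mul(J, Add(-212, Function('p')(Function('I')(3)))) = Mul(15, Add(-212, Rational(-71, 8))) = Mul(15, Rational(-1767, 8)) = Rational(-26505, 8)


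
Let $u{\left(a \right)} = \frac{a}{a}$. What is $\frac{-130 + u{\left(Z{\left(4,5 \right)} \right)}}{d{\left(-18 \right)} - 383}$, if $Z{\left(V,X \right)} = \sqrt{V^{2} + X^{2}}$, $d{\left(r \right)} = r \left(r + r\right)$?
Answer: $- \frac{129}{265} \approx -0.48679$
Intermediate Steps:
$d{\left(r \right)} = 2 r^{2}$ ($d{\left(r \right)} = r 2 r = 2 r^{2}$)
$u{\left(a \right)} = 1$
$\frac{-130 + u{\left(Z{\left(4,5 \right)} \right)}}{d{\left(-18 \right)} - 383} = \frac{-130 + 1}{2 \left(-18\right)^{2} - 383} = - \frac{129}{2 \cdot 324 - 383} = - \frac{129}{648 - 383} = - \frac{129}{265}$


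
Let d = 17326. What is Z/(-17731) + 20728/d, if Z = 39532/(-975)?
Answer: 179512447616/149763561675 ≈ 1.1986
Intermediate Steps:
Z = -39532/975 (Z = 39532*(-1/975) = -39532/975 ≈ -40.546)
Z/(-17731) + 20728/d = -39532/975/(-17731) + 20728/17326 = -39532/975*(-1/17731) + 20728*(1/17326) = 39532/17287725 + 10364/8663 = 179512447616/149763561675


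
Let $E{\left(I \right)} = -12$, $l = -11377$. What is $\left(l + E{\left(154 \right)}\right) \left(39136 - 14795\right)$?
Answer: $-277219649$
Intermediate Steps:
$\left(l + E{\left(154 \right)}\right) \left(39136 - 14795\right) = \left(-11377 - 12\right) \left(39136 - 14795\right) = \left(-11389\right) 24341 = -277219649$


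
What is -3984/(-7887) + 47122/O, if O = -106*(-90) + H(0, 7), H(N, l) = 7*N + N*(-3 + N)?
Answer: 68276429/12540330 ≈ 5.4445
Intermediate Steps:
O = 9540 (O = -106*(-90) + 0*(4 + 0) = 9540 + 0*4 = 9540 + 0 = 9540)
-3984/(-7887) + 47122/O = -3984/(-7887) + 47122/9540 = -3984*(-1/7887) + 47122*(1/9540) = 1328/2629 + 23561/4770 = 68276429/12540330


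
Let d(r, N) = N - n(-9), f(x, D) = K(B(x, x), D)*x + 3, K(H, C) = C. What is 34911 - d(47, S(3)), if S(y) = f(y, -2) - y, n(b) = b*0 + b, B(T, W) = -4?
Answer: 34908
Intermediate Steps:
n(b) = b (n(b) = 0 + b = b)
f(x, D) = 3 + D*x (f(x, D) = D*x + 3 = 3 + D*x)
S(y) = 3 - 3*y (S(y) = (3 - 2*y) - y = 3 - 3*y)
d(r, N) = 9 + N (d(r, N) = N - 1*(-9) = N + 9 = 9 + N)
34911 - d(47, S(3)) = 34911 - (9 + (3 - 3*3)) = 34911 - (9 + (3 - 9)) = 34911 - (9 - 6) = 34911 - 1*3 = 34911 - 3 = 34908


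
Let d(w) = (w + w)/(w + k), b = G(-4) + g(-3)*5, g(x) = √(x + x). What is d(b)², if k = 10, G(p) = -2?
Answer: 4*(-10*√6 + 73*I)/(40*√6 + 43*I) ≈ 0.25819 + 2.8669*I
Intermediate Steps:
g(x) = √2*√x (g(x) = √(2*x) = √2*√x)
b = -2 + 5*I*√6 (b = -2 + (√2*√(-3))*5 = -2 + (√2*(I*√3))*5 = -2 + (I*√6)*5 = -2 + 5*I*√6 ≈ -2.0 + 12.247*I)
d(w) = 2*w/(10 + w) (d(w) = (w + w)/(w + 10) = (2*w)/(10 + w) = 2*w/(10 + w))
d(b)² = (2*(-2 + 5*I*√6)/(10 + (-2 + 5*I*√6)))² = (2*(-2 + 5*I*√6)/(8 + 5*I*√6))² = 4*(-2 + 5*I*√6)²/(8 + 5*I*√6)²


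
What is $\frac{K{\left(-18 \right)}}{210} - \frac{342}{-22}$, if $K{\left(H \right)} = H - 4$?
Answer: $\frac{17834}{1155} \approx 15.441$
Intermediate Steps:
$K{\left(H \right)} = -4 + H$ ($K{\left(H \right)} = H - 4 = -4 + H$)
$\frac{K{\left(-18 \right)}}{210} - \frac{342}{-22} = \frac{-4 - 18}{210} - \frac{342}{-22} = \left(-22\right) \frac{1}{210} - - \frac{171}{11} = - \frac{11}{105} + \frac{171}{11} = \frac{17834}{1155}$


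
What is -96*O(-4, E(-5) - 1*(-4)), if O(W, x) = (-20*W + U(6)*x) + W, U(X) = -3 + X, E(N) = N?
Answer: -7008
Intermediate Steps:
O(W, x) = -19*W + 3*x (O(W, x) = (-20*W + (-3 + 6)*x) + W = (-20*W + 3*x) + W = -19*W + 3*x)
-96*O(-4, E(-5) - 1*(-4)) = -96*(-19*(-4) + 3*(-5 - 1*(-4))) = -96*(76 + 3*(-5 + 4)) = -96*(76 + 3*(-1)) = -96*(76 - 3) = -96*73 = -7008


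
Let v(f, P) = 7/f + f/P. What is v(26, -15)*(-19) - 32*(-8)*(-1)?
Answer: -88991/390 ≈ -228.18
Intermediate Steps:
v(26, -15)*(-19) - 32*(-8)*(-1) = (7/26 + 26/(-15))*(-19) - 32*(-8)*(-1) = (7*(1/26) + 26*(-1/15))*(-19) + 256*(-1) = (7/26 - 26/15)*(-19) - 256 = -571/390*(-19) - 256 = 10849/390 - 256 = -88991/390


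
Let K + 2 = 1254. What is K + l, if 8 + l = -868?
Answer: 376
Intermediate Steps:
l = -876 (l = -8 - 868 = -876)
K = 1252 (K = -2 + 1254 = 1252)
K + l = 1252 - 876 = 376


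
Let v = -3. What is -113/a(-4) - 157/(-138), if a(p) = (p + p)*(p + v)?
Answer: -3401/3864 ≈ -0.88018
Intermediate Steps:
a(p) = 2*p*(-3 + p) (a(p) = (p + p)*(p - 3) = (2*p)*(-3 + p) = 2*p*(-3 + p))
-113/a(-4) - 157/(-138) = -113*(-1/(8*(-3 - 4))) - 157/(-138) = -113/(2*(-4)*(-7)) - 157*(-1/138) = -113/56 + 157/138 = -3401/3864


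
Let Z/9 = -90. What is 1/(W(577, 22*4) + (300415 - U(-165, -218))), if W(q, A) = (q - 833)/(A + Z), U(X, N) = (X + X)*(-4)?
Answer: 361/107973423 ≈ 3.3434e-6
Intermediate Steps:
U(X, N) = -8*X (U(X, N) = (2*X)*(-4) = -8*X)
Z = -810 (Z = 9*(-90) = -810)
W(q, A) = (-833 + q)/(-810 + A) (W(q, A) = (q - 833)/(A - 810) = (-833 + q)/(-810 + A))
1/(W(577, 22*4) + (300415 - U(-165, -218))) = 1/((-833 + 577)/(-810 + 22*4) + (300415 - (-8)*(-165))) = 1/(-256/(-810 + 88) + (300415 - 1*1320)) = 1/(-256/(-722) + (300415 - 1320)) = 1/(-1/722*(-256) + 299095) = 1/(128/361 + 299095) = 1/(107973423/361) = 361/107973423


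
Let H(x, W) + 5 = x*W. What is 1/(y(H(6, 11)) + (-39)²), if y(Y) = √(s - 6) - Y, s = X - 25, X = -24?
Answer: 292/426331 - I*√55/2131655 ≈ 0.00068491 - 3.4791e-6*I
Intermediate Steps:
s = -49 (s = -24 - 25 = -49)
H(x, W) = -5 + W*x (H(x, W) = -5 + x*W = -5 + W*x)
y(Y) = -Y + I*√55 (y(Y) = √(-49 - 6) - Y = √(-55) - Y = I*√55 - Y = -Y + I*√55)
1/(y(H(6, 11)) + (-39)²) = 1/((-(-5 + 11*6) + I*√55) + (-39)²) = 1/((-(-5 + 66) + I*√55) + 1521) = 1/((-1*61 + I*√55) + 1521) = 1/((-61 + I*√55) + 1521) = 1/(1460 + I*√55)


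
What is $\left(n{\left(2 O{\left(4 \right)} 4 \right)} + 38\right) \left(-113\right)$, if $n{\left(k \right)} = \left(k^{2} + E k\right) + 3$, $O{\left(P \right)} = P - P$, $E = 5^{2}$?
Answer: $-4633$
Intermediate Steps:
$E = 25$
$O{\left(P \right)} = 0$
$n{\left(k \right)} = 3 + k^{2} + 25 k$ ($n{\left(k \right)} = \left(k^{2} + 25 k\right) + 3 = 3 + k^{2} + 25 k$)
$\left(n{\left(2 O{\left(4 \right)} 4 \right)} + 38\right) \left(-113\right) = \left(\left(3 + \left(2 \cdot 0 \cdot 4\right)^{2} + 25 \cdot 2 \cdot 0 \cdot 4\right) + 38\right) \left(-113\right) = \left(\left(3 + \left(0 \cdot 4\right)^{2} + 25 \cdot 0 \cdot 4\right) + 38\right) \left(-113\right) = \left(\left(3 + 0^{2} + 25 \cdot 0\right) + 38\right) \left(-113\right) = \left(\left(3 + 0 + 0\right) + 38\right) \left(-113\right) = \left(3 + 38\right) \left(-113\right) = 41 \left(-113\right) = -4633$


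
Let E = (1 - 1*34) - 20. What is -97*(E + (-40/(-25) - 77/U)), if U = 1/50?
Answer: 1892179/5 ≈ 3.7844e+5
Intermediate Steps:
U = 1/50 ≈ 0.020000
E = -53 (E = (1 - 34) - 20 = -33 - 20 = -53)
-97*(E + (-40/(-25) - 77/U)) = -97*(-53 + (-40/(-25) - 77/1/50)) = -97*(-53 + (-40*(-1/25) - 77*50)) = -97*(-53 + (8/5 - 3850)) = -97*(-53 - 19242/5) = -97*(-19507/5) = 1892179/5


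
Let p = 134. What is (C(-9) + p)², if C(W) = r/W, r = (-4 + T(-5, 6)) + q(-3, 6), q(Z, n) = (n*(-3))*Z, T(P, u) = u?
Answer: 1322500/81 ≈ 16327.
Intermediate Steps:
q(Z, n) = -3*Z*n (q(Z, n) = (-3*n)*Z = -3*Z*n)
r = 56 (r = (-4 + 6) - 3*(-3)*6 = 2 + 54 = 56)
C(W) = 56/W
(C(-9) + p)² = (56/(-9) + 134)² = (56*(-⅑) + 134)² = (-56/9 + 134)² = (1150/9)² = 1322500/81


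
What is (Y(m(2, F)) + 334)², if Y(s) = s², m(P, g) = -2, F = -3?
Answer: 114244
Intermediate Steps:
(Y(m(2, F)) + 334)² = ((-2)² + 334)² = (4 + 334)² = 338² = 114244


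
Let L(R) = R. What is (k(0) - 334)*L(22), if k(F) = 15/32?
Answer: -117403/16 ≈ -7337.7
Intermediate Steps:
k(F) = 15/32 (k(F) = 15*(1/32) = 15/32)
(k(0) - 334)*L(22) = (15/32 - 334)*22 = -10673/32*22 = -117403/16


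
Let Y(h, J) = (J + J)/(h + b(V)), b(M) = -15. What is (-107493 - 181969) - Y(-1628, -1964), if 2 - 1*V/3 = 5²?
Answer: -475589994/1643 ≈ -2.8946e+5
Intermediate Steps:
V = -69 (V = 6 - 3*5² = 6 - 3*25 = 6 - 75 = -69)
Y(h, J) = 2*J/(-15 + h) (Y(h, J) = (J + J)/(h - 15) = (2*J)/(-15 + h) = 2*J/(-15 + h))
(-107493 - 181969) - Y(-1628, -1964) = (-107493 - 181969) - 2*(-1964)/(-15 - 1628) = -289462 - 2*(-1964)/(-1643) = -289462 - 2*(-1964)*(-1)/1643 = -289462 - 1*3928/1643 = -289462 - 3928/1643 = -475589994/1643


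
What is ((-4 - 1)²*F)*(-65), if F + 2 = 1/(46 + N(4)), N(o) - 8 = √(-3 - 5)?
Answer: 4707625/1462 + 1625*I*√2/1462 ≈ 3220.0 + 1.5719*I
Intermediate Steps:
N(o) = 8 + 2*I*√2 (N(o) = 8 + √(-3 - 5) = 8 + √(-8) = 8 + 2*I*√2)
F = -2 + 1/(54 + 2*I*√2) (F = -2 + 1/(46 + (8 + 2*I*√2)) = -2 + 1/(54 + 2*I*√2) ≈ -1.9815 - 0.00096731*I)
((-4 - 1)²*F)*(-65) = ((-4 - 1)²*((-4*√2 + 107*I)/(2*(√2 - 27*I))))*(-65) = ((-5)²*((-4*√2 + 107*I)/(2*(√2 - 27*I))))*(-65) = (25*((-4*√2 + 107*I)/(2*(√2 - 27*I))))*(-65) = (25*(-4*√2 + 107*I)/(2*(√2 - 27*I)))*(-65) = -1625*(-4*√2 + 107*I)/(2*(√2 - 27*I))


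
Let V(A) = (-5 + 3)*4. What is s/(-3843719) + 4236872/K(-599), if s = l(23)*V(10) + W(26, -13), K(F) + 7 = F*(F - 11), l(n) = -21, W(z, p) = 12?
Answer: 16285279638028/1404429579377 ≈ 11.596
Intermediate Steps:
V(A) = -8 (V(A) = -2*4 = -8)
K(F) = -7 + F*(-11 + F) (K(F) = -7 + F*(F - 11) = -7 + F*(-11 + F))
s = 180 (s = -21*(-8) + 12 = 168 + 12 = 180)
s/(-3843719) + 4236872/K(-599) = 180/(-3843719) + 4236872/(-7 + (-599)² - 11*(-599)) = 180*(-1/3843719) + 4236872/(-7 + 358801 + 6589) = -180/3843719 + 4236872/365383 = 16285279638028/1404429579377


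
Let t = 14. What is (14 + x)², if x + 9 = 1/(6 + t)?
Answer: 10201/400 ≈ 25.503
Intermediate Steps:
x = -179/20 (x = -9 + 1/(6 + 14) = -9 + 1/20 = -179/20 ≈ -8.9500)
(14 + x)² = (14 - 179/20)² = (101/20)² = 10201/400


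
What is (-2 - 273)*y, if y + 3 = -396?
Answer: 109725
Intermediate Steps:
y = -399 (y = -3 - 396 = -399)
(-2 - 273)*y = (-2 - 273)*(-399) = -275*(-399) = 109725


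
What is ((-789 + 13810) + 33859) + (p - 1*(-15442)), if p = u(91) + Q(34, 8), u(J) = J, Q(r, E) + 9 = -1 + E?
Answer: 62411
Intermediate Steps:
Q(r, E) = -10 + E (Q(r, E) = -9 + (-1 + E) = -10 + E)
p = 89 (p = 91 + (-10 + 8) = 91 - 2 = 89)
((-789 + 13810) + 33859) + (p - 1*(-15442)) = ((-789 + 13810) + 33859) + (89 - 1*(-15442)) = (13021 + 33859) + (89 + 15442) = 46880 + 15531 = 62411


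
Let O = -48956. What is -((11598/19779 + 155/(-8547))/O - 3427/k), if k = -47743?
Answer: -9452497621256911/131708077596440268 ≈ -0.071769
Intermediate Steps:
-((11598/19779 + 155/(-8547))/O - 3427/k) = -((11598/19779 + 155/(-8547))/(-48956) - 3427/(-47743)) = -((11598*(1/19779) + 155*(-1/8547))*(-1/48956) - 3427*(-1/47743)) = -((3866/6593 - 155/8547)*(-1/48956) + 3427/47743) = -((32020787/56350371)*(-1/48956) + 3427/47743) = -(-32020787/2758688762676 + 3427/47743) = -1*9452497621256911/131708077596440268 = -9452497621256911/131708077596440268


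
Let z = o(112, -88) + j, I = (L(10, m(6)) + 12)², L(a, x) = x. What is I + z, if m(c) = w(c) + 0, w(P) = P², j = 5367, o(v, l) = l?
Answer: 7583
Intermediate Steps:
m(c) = c² (m(c) = c² + 0 = c²)
I = 2304 (I = (6² + 12)² = (36 + 12)² = 48² = 2304)
z = 5279 (z = -88 + 5367 = 5279)
I + z = 2304 + 5279 = 7583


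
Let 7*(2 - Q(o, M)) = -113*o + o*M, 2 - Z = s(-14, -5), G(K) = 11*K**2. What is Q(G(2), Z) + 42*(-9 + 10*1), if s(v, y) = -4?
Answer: 5016/7 ≈ 716.57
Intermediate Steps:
Z = 6 (Z = 2 - 1*(-4) = 2 + 4 = 6)
Q(o, M) = 2 + 113*o/7 - M*o/7 (Q(o, M) = 2 - (-113*o + o*M)/7 = 2 - (-113*o + M*o)/7 = 2 + (113*o/7 - M*o/7) = 2 + 113*o/7 - M*o/7)
Q(G(2), Z) + 42*(-9 + 10*1) = (2 + 113*(11*2**2)/7 - 1/7*6*11*2**2) + 42*(-9 + 10*1) = (2 + 113*(11*4)/7 - 1/7*6*11*4) + 42*(-9 + 10) = (2 + (113/7)*44 - 1/7*6*44) + 42*1 = (2 + 4972/7 - 264/7) + 42 = 4722/7 + 42 = 5016/7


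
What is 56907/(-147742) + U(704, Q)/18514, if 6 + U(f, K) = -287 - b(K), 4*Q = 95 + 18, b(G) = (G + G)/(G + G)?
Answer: -548506173/1367647694 ≈ -0.40106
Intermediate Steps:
b(G) = 1 (b(G) = (2*G)/((2*G)) = (2*G)*(1/(2*G)) = 1)
Q = 113/4 (Q = (95 + 18)/4 = (¼)*113 = 113/4 ≈ 28.250)
U(f, K) = -294 (U(f, K) = -6 + (-287 - 1*1) = -6 + (-287 - 1) = -6 - 288 = -294)
56907/(-147742) + U(704, Q)/18514 = 56907/(-147742) - 294/18514 = 56907*(-1/147742) - 294*1/18514 = -56907/147742 - 147/9257 = -548506173/1367647694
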